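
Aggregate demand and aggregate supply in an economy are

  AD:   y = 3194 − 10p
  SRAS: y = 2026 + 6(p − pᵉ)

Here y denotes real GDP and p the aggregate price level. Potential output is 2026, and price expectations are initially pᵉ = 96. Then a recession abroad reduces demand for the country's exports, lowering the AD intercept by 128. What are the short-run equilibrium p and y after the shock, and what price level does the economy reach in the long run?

AD shifts left: new AD is y = 3066 − 10p. With pᵉ = 96, SRAS is y = 1450 + 6p.
Short run: 3066 − 10p = 1450 + 6p gives 1616 = 16p, so p = 101 and y = 3066 − 10·101 = 2056.
y = 2056 is above potential 2026; expectations adjust and SRAS shifts left until y = 2026.
Long run: on the new AD curve, 2026 = 3066 − 10p gives p = 104.

Short run: p = 101, y = 2056. Long run: p = 104.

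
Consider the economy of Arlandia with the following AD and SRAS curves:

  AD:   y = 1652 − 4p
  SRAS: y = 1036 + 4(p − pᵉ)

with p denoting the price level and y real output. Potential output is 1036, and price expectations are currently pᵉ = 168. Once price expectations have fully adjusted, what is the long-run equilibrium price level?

Short run: with pᵉ = 168, SRAS is y = 364 + 4p. Setting AD = SRAS gives 1288 = 8p, so p = 161 and y = 1652 − 4·161 = 1008.
Output 1008 is below potential 1036, so over time expected prices fall and SRAS shifts right until y returns to 1036.
Long run: y = 1036 on the AD curve gives 1036 = 1652 − 4p, so p = 154.

Long-run p = 154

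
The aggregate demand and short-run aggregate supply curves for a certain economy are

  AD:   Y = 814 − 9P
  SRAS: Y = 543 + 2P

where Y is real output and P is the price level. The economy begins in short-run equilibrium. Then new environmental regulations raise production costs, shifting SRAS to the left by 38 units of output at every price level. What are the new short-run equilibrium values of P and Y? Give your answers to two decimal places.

P = 28.09, Y = 561.18

This is a negative supply shock: SRAS shifts left.
New SRAS: Y = 505 + 2P.
Set AD = SRAS: 814 − 9P = 505 + 2P, so 309 = 11P and P = 28.09.
Substituting into AD, Y = 561.18.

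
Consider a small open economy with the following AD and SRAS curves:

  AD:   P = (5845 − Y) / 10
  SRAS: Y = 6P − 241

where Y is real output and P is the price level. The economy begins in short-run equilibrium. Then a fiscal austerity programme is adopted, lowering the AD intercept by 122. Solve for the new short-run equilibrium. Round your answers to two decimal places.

This is a negative demand shock: AD shifts left.
New AD: Y = 5723 − 10P.
Set AD = SRAS: 5723 − 10P = 6P − 241, so 5964 = 16P and P = 372.75.
Substituting into AD, Y = 1995.50.

P = 372.75, Y = 1995.50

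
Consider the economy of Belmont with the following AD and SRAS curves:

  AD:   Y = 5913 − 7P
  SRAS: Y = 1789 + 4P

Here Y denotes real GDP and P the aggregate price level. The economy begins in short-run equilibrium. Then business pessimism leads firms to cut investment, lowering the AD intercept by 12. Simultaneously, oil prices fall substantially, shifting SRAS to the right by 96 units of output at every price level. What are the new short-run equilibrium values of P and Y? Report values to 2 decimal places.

P = 365.09, Y = 3345.36

After both shocks: AD is Y = 5901 − 7P and SRAS is Y = 1885 + 4P.
Setting them equal: 4016 = 11P, so P = 365.09.
Substituting into AD, Y = 3345.36.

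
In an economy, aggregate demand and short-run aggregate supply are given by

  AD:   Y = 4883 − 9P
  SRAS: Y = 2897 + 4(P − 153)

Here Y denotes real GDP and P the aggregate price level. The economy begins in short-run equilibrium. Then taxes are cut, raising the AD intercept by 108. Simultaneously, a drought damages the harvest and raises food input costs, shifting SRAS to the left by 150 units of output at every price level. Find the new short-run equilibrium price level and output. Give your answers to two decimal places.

After both shocks: AD is Y = 4991 − 9P and SRAS is Y = 2135 + 4P.
Setting them equal: 2856 = 13P, so P = 219.69.
Substituting into AD, Y = 3013.77.

P = 219.69, Y = 3013.77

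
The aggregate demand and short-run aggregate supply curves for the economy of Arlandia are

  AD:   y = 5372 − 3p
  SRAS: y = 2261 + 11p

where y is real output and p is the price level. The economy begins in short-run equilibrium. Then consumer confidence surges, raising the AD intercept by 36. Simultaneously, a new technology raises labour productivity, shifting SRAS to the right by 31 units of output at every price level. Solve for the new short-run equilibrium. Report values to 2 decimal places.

p = 222.57, y = 4740.29

After both shocks: AD is y = 5408 − 3p and SRAS is y = 2292 + 11p.
Setting them equal: 3116 = 14p, so p = 222.57.
Substituting into AD, y = 4740.29.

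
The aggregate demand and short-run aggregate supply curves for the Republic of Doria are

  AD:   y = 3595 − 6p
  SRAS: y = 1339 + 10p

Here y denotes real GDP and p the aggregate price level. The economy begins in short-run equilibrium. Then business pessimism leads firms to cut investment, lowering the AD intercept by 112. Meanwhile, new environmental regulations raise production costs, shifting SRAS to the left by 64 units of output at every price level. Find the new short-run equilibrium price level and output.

p = 138, y = 2655

After both shocks: AD is y = 3483 − 6p and SRAS is y = 1275 + 10p.
Setting them equal: 2208 = 16p, so p = 138.
y = 3483 − 6·138 = 2655.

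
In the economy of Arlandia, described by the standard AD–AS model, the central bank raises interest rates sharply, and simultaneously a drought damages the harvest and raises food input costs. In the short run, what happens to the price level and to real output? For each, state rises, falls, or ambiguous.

The first event is a negative demand shock: AD shifts left, which by itself pushes P down and Y down.
The second is an adverse supply shock: SRAS shifts left, which by itself pushes P up and Y down.
The two shocks push P in opposite directions, so the effect on P is ambiguous. Both shocks push Y down, so Y falls.

Price level: ambiguous; output: falls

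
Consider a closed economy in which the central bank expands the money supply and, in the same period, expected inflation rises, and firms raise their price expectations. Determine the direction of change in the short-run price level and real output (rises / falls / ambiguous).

The first event is a positive demand shock: AD shifts right, which by itself pushes P up and Y up.
The second is an adverse supply shock: SRAS shifts left, which by itself pushes P up and Y down.
Both shocks push P up, so P rises. The two shocks push Y in opposite directions, so the effect on Y is ambiguous.

Price level: rises; output: ambiguous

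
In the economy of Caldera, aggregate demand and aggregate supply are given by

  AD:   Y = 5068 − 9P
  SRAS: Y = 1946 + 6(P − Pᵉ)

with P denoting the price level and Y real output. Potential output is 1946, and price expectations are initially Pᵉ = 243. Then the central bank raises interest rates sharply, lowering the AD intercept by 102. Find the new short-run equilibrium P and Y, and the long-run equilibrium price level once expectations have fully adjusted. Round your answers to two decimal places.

AD shifts left: new AD is Y = 4966 − 9P. With Pᵉ = 243, SRAS is Y = 488 + 6P.
Short run: 4966 − 9P = 488 + 6P gives 4478 = 15P, so P = 298.53 and Y = 4966 − 9P = 2279.20.
Y = 2279.20 is above potential 1946; expectations adjust and SRAS shifts left until Y = 1946.
Long run: on the new AD curve, 1946 = 4966 − 9P gives P = 335.56.

Short run: P = 298.53, Y = 2279.20. Long run: P = 335.56.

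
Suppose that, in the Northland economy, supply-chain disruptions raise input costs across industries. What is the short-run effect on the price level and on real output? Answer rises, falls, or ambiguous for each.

Price level: rises; output: falls

This is an adverse supply shock: SRAS shifts left.
Moving along the downward-sloping AD curve, P rises and Y falls.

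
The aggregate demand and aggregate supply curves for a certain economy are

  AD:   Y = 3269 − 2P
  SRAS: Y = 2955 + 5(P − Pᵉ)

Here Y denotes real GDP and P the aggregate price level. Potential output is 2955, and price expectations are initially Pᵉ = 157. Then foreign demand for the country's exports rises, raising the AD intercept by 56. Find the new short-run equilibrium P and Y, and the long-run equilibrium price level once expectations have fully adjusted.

AD shifts right: new AD is Y = 3325 − 2P. With Pᵉ = 157, SRAS is Y = 2170 + 5P.
Short run: 3325 − 2P = 2170 + 5P gives 1155 = 7P, so P = 165 and Y = 3325 − 2·165 = 2995.
Y = 2995 is above potential 2955; expectations adjust and SRAS shifts left until Y = 2955.
Long run: on the new AD curve, 2955 = 3325 − 2P gives P = 185.

Short run: P = 165, Y = 2995. Long run: P = 185.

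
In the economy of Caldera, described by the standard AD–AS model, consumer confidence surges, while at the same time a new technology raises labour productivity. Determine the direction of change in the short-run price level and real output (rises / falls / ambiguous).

The first event is a positive demand shock: AD shifts right, which by itself pushes P up and Y up.
The second is a favourable supply shock: SRAS shifts right, which by itself pushes P down and Y up.
The two shocks push P in opposite directions, so the effect on P is ambiguous. Both shocks push Y up, so Y rises.

Price level: ambiguous; output: rises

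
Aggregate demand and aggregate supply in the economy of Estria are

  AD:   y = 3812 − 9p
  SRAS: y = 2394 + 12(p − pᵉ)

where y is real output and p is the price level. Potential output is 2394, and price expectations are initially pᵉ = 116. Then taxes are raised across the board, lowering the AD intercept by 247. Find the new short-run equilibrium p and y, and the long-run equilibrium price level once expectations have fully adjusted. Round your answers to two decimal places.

AD shifts left: new AD is y = 3565 − 9p. With pᵉ = 116, SRAS is y = 1002 + 12p.
Short run: 3565 − 9p = 1002 + 12p gives 2563 = 21p, so p = 122.05 and y = 3565 − 9p = 2466.57.
y = 2466.57 is above potential 2394; expectations adjust and SRAS shifts left until y = 2394.
Long run: on the new AD curve, 2394 = 3565 − 9p gives p = 130.11.

Short run: p = 122.05, y = 2466.57. Long run: p = 130.11.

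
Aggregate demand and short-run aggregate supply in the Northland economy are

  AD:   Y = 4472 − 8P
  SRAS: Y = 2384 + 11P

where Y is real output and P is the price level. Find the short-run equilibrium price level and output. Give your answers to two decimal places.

Set AD = SRAS: 4472 − 8P = 2384 + 11P, so 2088 = 19P and P = 109.89.
Substituting into AD, Y = 4472 − 8P = 3592.84.

P = 109.89, Y = 3592.84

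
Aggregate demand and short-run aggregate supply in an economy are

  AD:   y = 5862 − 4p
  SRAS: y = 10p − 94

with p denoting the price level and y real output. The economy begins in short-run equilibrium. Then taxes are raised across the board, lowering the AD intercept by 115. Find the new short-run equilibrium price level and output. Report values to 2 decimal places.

p = 417.21, y = 4078.14

This is a negative demand shock: AD shifts left.
New AD: y = 5747 − 4p.
Set AD = SRAS: 5747 − 4p = 10p − 94, so 5841 = 14p and p = 417.21.
Substituting into AD, y = 4078.14.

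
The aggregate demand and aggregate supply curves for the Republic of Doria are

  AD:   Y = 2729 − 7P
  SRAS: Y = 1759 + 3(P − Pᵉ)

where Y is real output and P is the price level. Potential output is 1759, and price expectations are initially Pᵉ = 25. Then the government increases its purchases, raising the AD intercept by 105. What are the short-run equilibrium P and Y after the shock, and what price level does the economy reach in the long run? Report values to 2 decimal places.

AD shifts right: new AD is Y = 2834 − 7P. With Pᵉ = 25, SRAS is Y = 1684 + 3P.
Short run: 2834 − 7P = 1684 + 3P gives 1150 = 10P, so P = 115.00 and Y = 2834 − 7P = 2029.00.
Y = 2029.00 is above potential 1759; expectations adjust and SRAS shifts left until Y = 1759.
Long run: on the new AD curve, 1759 = 2834 − 7P gives P = 153.57.

Short run: P = 115.00, Y = 2029.00. Long run: P = 153.57.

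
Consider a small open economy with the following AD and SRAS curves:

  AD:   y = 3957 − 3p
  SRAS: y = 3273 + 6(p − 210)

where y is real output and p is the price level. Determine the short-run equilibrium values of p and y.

p = 216, y = 3309

Write SRAS as y = 3273 + 6p − 1260 = 2013 + 6p.
Set AD = SRAS: 3957 − 3p = 2013 + 6p, so 1944 = 9p and p = 216.
Then y = 3957 − 3·216 = 3309.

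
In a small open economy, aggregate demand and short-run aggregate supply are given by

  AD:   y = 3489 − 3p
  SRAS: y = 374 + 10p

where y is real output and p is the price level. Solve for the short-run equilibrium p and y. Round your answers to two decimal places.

p = 239.62, y = 2770.15

Set AD = SRAS: 3489 − 3p = 374 + 10p, so 3115 = 13p and p = 239.62.
Substituting into AD, y = 3489 − 3p = 2770.15.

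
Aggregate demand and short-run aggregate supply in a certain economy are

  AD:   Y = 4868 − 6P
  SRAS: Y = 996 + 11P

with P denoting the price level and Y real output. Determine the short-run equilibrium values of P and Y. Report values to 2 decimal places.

P = 227.76, Y = 3501.41

Set AD = SRAS: 4868 − 6P = 996 + 11P, so 3872 = 17P and P = 227.76.
Substituting into AD, Y = 4868 − 6P = 3501.41.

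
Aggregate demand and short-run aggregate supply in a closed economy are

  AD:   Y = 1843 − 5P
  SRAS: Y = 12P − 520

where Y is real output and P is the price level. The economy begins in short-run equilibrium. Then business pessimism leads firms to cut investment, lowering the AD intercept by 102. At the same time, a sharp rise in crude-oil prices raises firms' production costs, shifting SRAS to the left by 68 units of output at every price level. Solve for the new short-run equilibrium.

After both shocks: AD is Y = 1741 − 5P and SRAS is Y = 12P − 588.
Setting them equal: 2329 = 17P, so P = 137.
Y = 1741 − 5·137 = 1056.

P = 137, Y = 1056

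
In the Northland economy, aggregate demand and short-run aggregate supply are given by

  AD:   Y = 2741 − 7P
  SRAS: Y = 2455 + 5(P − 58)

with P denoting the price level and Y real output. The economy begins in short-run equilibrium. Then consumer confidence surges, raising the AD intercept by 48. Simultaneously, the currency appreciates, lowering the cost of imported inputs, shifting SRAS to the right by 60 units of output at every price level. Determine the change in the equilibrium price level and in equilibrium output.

After both shocks: AD is Y = 2789 − 7P and SRAS is Y = 2225 + 5P.
Setting them equal: 564 = 12P, so P = 47.
Y = 2789 − 7·47 = 2460.
Initially P = 48, Y = 2405, so ΔP = -1 and ΔY = +55.

ΔP = -1, ΔY = +55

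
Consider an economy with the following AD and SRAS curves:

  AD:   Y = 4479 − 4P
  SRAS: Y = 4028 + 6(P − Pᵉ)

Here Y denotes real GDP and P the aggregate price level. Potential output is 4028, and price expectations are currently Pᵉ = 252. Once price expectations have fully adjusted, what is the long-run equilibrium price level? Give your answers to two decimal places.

Long-run P = 112.75

Short run: with Pᵉ = 252, SRAS is Y = 2516 + 6P. Setting AD = SRAS gives 1963 = 10P, so P = 196.30 and Y = 4479 − 4P = 3693.80.
Output 3693.80 is below potential 4028, so over time expected prices fall and SRAS shifts right until Y returns to 4028.
Long run: Y = 4028 on the AD curve gives 4028 = 4479 − 4P, so P = 112.75.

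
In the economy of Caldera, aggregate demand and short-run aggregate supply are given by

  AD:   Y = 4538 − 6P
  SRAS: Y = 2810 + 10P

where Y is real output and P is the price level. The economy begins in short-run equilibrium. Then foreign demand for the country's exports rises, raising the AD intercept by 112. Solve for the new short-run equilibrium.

This is a positive demand shock: AD shifts right.
New AD: Y = 4650 − 6P.
Set AD = SRAS: 4650 − 6P = 2810 + 10P, so 1840 = 16P and P = 115.
Y = 4650 − 6·115 = 3960.

P = 115, Y = 3960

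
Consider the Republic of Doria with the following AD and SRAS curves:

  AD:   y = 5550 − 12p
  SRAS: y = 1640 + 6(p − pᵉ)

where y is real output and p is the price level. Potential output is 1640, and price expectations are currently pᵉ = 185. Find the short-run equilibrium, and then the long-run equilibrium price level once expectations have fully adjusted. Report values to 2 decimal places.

Short run: with pᵉ = 185, SRAS is y = 530 + 6p. Setting AD = SRAS gives 5020 = 18p, so p = 278.89 and y = 5550 − 12p = 2203.33.
Output 2203.33 is above potential 1640, so over time expected prices rise and SRAS shifts left until y returns to 1640.
Long run: y = 1640 on the AD curve gives 1640 = 5550 − 12p, so p = 325.83.

Short run: p = 278.89, y = 2203.33. Long run: p = 325.83.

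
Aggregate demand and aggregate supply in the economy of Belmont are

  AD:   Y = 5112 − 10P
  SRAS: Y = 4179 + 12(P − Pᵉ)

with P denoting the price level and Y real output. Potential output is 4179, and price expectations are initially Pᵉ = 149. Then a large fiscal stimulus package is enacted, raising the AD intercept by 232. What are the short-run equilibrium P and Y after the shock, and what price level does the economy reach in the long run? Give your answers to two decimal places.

AD shifts right: new AD is Y = 5344 − 10P. With Pᵉ = 149, SRAS is Y = 2391 + 12P.
Short run: 5344 − 10P = 2391 + 12P gives 2953 = 22P, so P = 134.23 and Y = 5344 − 10P = 4001.73.
Y = 4001.73 is below potential 4179; expectations adjust and SRAS shifts right until Y = 4179.
Long run: on the new AD curve, 4179 = 5344 − 10P gives P = 116.50.

Short run: P = 134.23, Y = 4001.73. Long run: P = 116.50.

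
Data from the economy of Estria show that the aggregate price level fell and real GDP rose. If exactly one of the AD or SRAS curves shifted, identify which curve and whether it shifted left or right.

P fell and Y rose. An AD shift moves P and Y in the same direction; an SRAS shift moves them in opposite directions.
Here P and Y moved in opposite directions, so the SRAS curve shifted.
Since Y rose, SRAS shifted right.

SRAS shifted right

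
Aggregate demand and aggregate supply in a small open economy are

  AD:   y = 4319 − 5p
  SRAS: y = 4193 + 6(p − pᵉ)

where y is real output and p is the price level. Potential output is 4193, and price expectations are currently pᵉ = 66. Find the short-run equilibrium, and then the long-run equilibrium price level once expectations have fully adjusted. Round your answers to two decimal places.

Short run: p = 47.45, y = 4081.73. Long run: p = 25.20.

Short run: with pᵉ = 66, SRAS is y = 3797 + 6p. Setting AD = SRAS gives 522 = 11p, so p = 47.45 and y = 4319 − 5p = 4081.73.
Output 4081.73 is below potential 4193, so over time expected prices fall and SRAS shifts right until y returns to 4193.
Long run: y = 4193 on the AD curve gives 4193 = 4319 − 5p, so p = 25.20.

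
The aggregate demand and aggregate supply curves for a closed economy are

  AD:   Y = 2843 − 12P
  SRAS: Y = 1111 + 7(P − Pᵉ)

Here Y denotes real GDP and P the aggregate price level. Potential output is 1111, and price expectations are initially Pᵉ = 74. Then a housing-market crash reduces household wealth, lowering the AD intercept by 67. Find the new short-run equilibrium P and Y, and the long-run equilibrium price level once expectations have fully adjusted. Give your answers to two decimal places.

Short run: P = 114.89, Y = 1397.26. Long run: P = 138.75.

AD shifts left: new AD is Y = 2776 − 12P. With Pᵉ = 74, SRAS is Y = 593 + 7P.
Short run: 2776 − 12P = 593 + 7P gives 2183 = 19P, so P = 114.89 and Y = 2776 − 12P = 1397.26.
Y = 1397.26 is above potential 1111; expectations adjust and SRAS shifts left until Y = 1111.
Long run: on the new AD curve, 1111 = 2776 − 12P gives P = 138.75.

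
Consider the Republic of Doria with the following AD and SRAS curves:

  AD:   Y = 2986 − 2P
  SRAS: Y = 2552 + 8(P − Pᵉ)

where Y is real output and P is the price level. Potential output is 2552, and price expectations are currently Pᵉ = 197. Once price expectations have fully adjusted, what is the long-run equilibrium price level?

Short run: with Pᵉ = 197, SRAS is Y = 976 + 8P. Setting AD = SRAS gives 2010 = 10P, so P = 201 and Y = 2986 − 2·201 = 2584.
Output 2584 is above potential 2552, so over time expected prices rise and SRAS shifts left until Y returns to 2552.
Long run: Y = 2552 on the AD curve gives 2552 = 2986 − 2P, so P = 217.

Long-run P = 217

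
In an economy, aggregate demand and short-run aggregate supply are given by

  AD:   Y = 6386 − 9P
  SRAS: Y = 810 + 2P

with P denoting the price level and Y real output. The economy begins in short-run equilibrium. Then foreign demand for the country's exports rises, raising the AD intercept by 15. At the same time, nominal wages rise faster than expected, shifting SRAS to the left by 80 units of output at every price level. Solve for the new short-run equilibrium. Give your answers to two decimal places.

P = 515.55, Y = 1761.09

After both shocks: AD is Y = 6401 − 9P and SRAS is Y = 730 + 2P.
Setting them equal: 5671 = 11P, so P = 515.55.
Substituting into AD, Y = 1761.09.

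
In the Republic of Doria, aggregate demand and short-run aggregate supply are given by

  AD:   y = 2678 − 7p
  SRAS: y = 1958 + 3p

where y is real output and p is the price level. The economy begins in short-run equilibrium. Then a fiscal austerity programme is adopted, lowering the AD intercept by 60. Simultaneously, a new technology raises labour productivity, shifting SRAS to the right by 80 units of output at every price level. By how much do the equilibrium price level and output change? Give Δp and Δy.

After both shocks: AD is y = 2618 − 7p and SRAS is y = 2038 + 3p.
Setting them equal: 580 = 10p, so p = 58.
y = 2618 − 7·58 = 2212.
Initially p = 72, y = 2174, so Δp = -14 and Δy = +38.

Δp = -14, Δy = +38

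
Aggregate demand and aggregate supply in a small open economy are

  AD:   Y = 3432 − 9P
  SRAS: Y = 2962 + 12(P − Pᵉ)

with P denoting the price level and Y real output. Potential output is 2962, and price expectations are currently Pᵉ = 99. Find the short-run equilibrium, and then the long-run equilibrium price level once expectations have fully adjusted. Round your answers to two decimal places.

Short run: with Pᵉ = 99, SRAS is Y = 1774 + 12P. Setting AD = SRAS gives 1658 = 21P, so P = 78.95 and Y = 3432 − 9P = 2721.43.
Output 2721.43 is below potential 2962, so over time expected prices fall and SRAS shifts right until Y returns to 2962.
Long run: Y = 2962 on the AD curve gives 2962 = 3432 − 9P, so P = 52.22.

Short run: P = 78.95, Y = 2721.43. Long run: P = 52.22.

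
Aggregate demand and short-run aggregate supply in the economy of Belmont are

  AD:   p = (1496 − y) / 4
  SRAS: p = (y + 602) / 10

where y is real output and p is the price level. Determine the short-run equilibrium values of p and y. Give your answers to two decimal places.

Rearrange AD to y = 1496 − 4p.
Rearrange SRAS to y = 10p − 602.
Set AD = SRAS: 1496 − 4p = 10p − 602, so 2098 = 14p and p = 149.86.
Substituting into AD, y = 1496 − 4p = 896.57.

p = 149.86, y = 896.57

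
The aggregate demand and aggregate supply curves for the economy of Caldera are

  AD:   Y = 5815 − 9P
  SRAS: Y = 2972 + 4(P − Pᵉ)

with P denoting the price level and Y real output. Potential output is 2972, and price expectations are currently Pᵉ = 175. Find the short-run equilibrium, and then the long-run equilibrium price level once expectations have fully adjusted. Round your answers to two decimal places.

Short run: P = 272.54, Y = 3362.15. Long run: P = 315.89.

Short run: with Pᵉ = 175, SRAS is Y = 2272 + 4P. Setting AD = SRAS gives 3543 = 13P, so P = 272.54 and Y = 5815 − 9P = 3362.15.
Output 3362.15 is above potential 2972, so over time expected prices rise and SRAS shifts left until Y returns to 2972.
Long run: Y = 2972 on the AD curve gives 2972 = 5815 − 9P, so P = 315.89.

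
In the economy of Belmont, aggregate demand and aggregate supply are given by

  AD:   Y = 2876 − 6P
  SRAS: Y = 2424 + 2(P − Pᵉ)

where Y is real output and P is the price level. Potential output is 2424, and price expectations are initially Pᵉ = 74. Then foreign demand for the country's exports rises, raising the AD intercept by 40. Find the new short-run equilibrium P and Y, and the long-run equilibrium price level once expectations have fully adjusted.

Short run: P = 80, Y = 2436. Long run: P = 82.

AD shifts right: new AD is Y = 2916 − 6P. With Pᵉ = 74, SRAS is Y = 2276 + 2P.
Short run: 2916 − 6P = 2276 + 2P gives 640 = 8P, so P = 80 and Y = 2916 − 6·80 = 2436.
Y = 2436 is above potential 2424; expectations adjust and SRAS shifts left until Y = 2424.
Long run: on the new AD curve, 2424 = 2916 − 6P gives P = 82.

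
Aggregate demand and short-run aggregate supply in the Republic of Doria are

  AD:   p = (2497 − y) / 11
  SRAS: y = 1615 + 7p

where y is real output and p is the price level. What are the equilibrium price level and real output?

p = 49, y = 1958

Rearrange AD to y = 2497 − 11p.
Set AD = SRAS: 2497 − 11p = 1615 + 7p, so 882 = 18p and p = 49.
Then y = 2497 − 11·49 = 1958.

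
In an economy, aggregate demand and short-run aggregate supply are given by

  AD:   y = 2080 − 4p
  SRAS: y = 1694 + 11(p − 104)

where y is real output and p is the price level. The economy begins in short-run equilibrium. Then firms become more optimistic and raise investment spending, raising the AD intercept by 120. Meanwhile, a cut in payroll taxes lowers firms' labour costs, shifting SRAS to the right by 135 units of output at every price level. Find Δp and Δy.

Δp = -1, Δy = +124

After both shocks: AD is y = 2200 − 4p and SRAS is y = 685 + 11p.
Setting them equal: 1515 = 15p, so p = 101.
y = 2200 − 4·101 = 1796.
Initially p = 102, y = 1672, so Δp = -1 and Δy = +124.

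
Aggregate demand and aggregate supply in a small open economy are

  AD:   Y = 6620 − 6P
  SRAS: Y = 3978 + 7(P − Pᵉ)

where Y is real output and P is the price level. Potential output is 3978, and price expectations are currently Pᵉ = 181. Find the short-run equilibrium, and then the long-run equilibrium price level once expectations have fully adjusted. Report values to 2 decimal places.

Short run: P = 300.69, Y = 4815.85. Long run: P = 440.33.

Short run: with Pᵉ = 181, SRAS is Y = 2711 + 7P. Setting AD = SRAS gives 3909 = 13P, so P = 300.69 and Y = 6620 − 6P = 4815.85.
Output 4815.85 is above potential 3978, so over time expected prices rise and SRAS shifts left until Y returns to 3978.
Long run: Y = 3978 on the AD curve gives 3978 = 6620 − 6P, so P = 440.33.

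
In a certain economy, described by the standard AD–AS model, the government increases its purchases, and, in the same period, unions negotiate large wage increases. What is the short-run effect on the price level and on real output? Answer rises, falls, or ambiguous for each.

Price level: rises; output: ambiguous

The first event is a positive demand shock: AD shifts right, which by itself pushes P up and Y up.
The second is an adverse supply shock: SRAS shifts left, which by itself pushes P up and Y down.
Both shocks push P up, so P rises. The two shocks push Y in opposite directions, so the effect on Y is ambiguous.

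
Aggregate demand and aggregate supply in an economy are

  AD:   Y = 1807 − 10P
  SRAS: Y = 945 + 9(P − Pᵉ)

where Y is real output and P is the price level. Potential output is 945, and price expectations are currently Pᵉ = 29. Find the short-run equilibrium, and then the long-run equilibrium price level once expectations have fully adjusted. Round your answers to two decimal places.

Short run: P = 59.11, Y = 1215.95. Long run: P = 86.20.

Short run: with Pᵉ = 29, SRAS is Y = 684 + 9P. Setting AD = SRAS gives 1123 = 19P, so P = 59.11 and Y = 1807 − 10P = 1215.95.
Output 1215.95 is above potential 945, so over time expected prices rise and SRAS shifts left until Y returns to 945.
Long run: Y = 945 on the AD curve gives 945 = 1807 − 10P, so P = 86.20.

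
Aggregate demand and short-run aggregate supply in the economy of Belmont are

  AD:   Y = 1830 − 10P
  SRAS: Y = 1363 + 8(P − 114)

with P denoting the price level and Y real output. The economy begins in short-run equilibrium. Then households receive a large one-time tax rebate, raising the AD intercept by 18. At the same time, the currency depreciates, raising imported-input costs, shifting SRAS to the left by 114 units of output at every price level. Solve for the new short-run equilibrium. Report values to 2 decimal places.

P = 83.94, Y = 1008.56

After both shocks: AD is Y = 1848 − 10P and SRAS is Y = 337 + 8P.
Setting them equal: 1511 = 18P, so P = 83.94.
Substituting into AD, Y = 1008.56.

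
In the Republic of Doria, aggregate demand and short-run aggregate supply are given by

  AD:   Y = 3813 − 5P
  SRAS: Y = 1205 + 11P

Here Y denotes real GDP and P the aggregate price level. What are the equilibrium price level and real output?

Set AD = SRAS: 3813 − 5P = 1205 + 11P, so 2608 = 16P and P = 163.
Then Y = 3813 − 5·163 = 2998.

P = 163, Y = 2998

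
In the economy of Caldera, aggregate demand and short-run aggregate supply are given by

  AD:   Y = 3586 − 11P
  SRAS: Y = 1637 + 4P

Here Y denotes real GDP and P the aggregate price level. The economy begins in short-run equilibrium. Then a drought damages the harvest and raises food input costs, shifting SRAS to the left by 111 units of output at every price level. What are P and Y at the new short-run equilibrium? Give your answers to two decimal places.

P = 137.33, Y = 2075.33

This is a negative supply shock: SRAS shifts left.
New SRAS: Y = 1526 + 4P.
Set AD = SRAS: 3586 − 11P = 1526 + 4P, so 2060 = 15P and P = 137.33.
Substituting into AD, Y = 2075.33.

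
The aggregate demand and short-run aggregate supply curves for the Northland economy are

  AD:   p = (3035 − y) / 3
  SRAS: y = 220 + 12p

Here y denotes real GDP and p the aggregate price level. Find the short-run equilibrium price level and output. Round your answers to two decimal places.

Rearrange AD to y = 3035 − 3p.
Set AD = SRAS: 3035 − 3p = 220 + 12p, so 2815 = 15p and p = 187.67.
Substituting into AD, y = 3035 − 3p = 2472.00.

p = 187.67, y = 2472.00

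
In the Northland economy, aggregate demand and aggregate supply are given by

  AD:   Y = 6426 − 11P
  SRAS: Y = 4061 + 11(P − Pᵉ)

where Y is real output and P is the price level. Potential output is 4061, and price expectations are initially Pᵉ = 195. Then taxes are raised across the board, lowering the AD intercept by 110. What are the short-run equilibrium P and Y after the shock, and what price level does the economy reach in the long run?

AD shifts left: new AD is Y = 6316 − 11P. With Pᵉ = 195, SRAS is Y = 1916 + 11P.
Short run: 6316 − 11P = 1916 + 11P gives 4400 = 22P, so P = 200 and Y = 6316 − 11·200 = 4116.
Y = 4116 is above potential 4061; expectations adjust and SRAS shifts left until Y = 4061.
Long run: on the new AD curve, 4061 = 6316 − 11P gives P = 205.

Short run: P = 200, Y = 4116. Long run: P = 205.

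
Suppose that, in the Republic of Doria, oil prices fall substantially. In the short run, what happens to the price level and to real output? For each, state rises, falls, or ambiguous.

This is a favourable supply shock: SRAS shifts right.
Moving along the downward-sloping AD curve, P falls and Y rises.

Price level: falls; output: rises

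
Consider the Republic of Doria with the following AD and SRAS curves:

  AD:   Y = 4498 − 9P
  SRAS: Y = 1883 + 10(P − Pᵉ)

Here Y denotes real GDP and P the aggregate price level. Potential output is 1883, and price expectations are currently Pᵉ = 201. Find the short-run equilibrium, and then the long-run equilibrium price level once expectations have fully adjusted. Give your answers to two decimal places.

Short run: P = 243.42, Y = 2307.21. Long run: P = 290.56.

Short run: with Pᵉ = 201, SRAS is Y = 10P − 127. Setting AD = SRAS gives 4625 = 19P, so P = 243.42 and Y = 4498 − 9P = 2307.21.
Output 2307.21 is above potential 1883, so over time expected prices rise and SRAS shifts left until Y returns to 1883.
Long run: Y = 1883 on the AD curve gives 1883 = 4498 − 9P, so P = 290.56.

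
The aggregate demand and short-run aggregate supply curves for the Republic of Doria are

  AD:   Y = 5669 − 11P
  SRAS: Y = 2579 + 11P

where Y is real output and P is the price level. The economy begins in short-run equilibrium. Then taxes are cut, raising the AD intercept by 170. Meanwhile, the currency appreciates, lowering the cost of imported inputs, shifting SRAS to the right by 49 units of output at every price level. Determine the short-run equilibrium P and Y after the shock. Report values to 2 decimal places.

P = 145.95, Y = 4233.50

After both shocks: AD is Y = 5839 − 11P and SRAS is Y = 2628 + 11P.
Setting them equal: 3211 = 22P, so P = 145.95.
Substituting into AD, Y = 4233.50.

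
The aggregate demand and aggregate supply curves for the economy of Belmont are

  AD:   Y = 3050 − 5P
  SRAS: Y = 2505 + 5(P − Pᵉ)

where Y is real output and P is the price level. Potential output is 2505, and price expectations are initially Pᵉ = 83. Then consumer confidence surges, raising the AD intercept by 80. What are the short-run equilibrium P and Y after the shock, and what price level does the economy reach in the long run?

Short run: P = 104, Y = 2610. Long run: P = 125.

AD shifts right: new AD is Y = 3130 − 5P. With Pᵉ = 83, SRAS is Y = 2090 + 5P.
Short run: 3130 − 5P = 2090 + 5P gives 1040 = 10P, so P = 104 and Y = 3130 − 5·104 = 2610.
Y = 2610 is above potential 2505; expectations adjust and SRAS shifts left until Y = 2505.
Long run: on the new AD curve, 2505 = 3130 − 5P gives P = 125.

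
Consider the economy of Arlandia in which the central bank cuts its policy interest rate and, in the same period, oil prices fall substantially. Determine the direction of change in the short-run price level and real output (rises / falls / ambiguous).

Price level: ambiguous; output: rises

The first event is a positive demand shock: AD shifts right, which by itself pushes P up and Y up.
The second is a favourable supply shock: SRAS shifts right, which by itself pushes P down and Y up.
The two shocks push P in opposite directions, so the effect on P is ambiguous. Both shocks push Y up, so Y rises.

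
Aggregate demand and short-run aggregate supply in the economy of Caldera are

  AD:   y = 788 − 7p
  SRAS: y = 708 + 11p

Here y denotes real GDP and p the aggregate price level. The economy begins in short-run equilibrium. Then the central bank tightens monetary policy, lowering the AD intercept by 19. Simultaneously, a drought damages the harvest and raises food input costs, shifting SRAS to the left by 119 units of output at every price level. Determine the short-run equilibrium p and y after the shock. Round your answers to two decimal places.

p = 10.00, y = 699.00

After both shocks: AD is y = 769 − 7p and SRAS is y = 589 + 11p.
Setting them equal: 180 = 18p, so p = 10.00.
Substituting into AD, y = 699.00.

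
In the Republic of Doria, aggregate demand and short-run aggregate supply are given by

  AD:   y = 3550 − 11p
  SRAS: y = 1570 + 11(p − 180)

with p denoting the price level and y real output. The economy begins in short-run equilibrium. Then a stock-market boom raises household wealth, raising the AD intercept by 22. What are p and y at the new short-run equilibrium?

This is a positive demand shock: AD shifts right.
New AD: y = 3572 − 11p.
SRAS can be written y = 11p − 410.
Set AD = SRAS: 3572 − 11p = 11p − 410, so 3982 = 22p and p = 181.
y = 3572 − 11·181 = 1581.

p = 181, y = 1581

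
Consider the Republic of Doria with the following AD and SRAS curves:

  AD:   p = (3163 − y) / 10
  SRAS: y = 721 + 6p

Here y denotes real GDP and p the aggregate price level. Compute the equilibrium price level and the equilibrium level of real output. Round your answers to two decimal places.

Rearrange AD to y = 3163 − 10p.
Set AD = SRAS: 3163 − 10p = 721 + 6p, so 2442 = 16p and p = 152.63.
Substituting into AD, y = 3163 − 10p = 1636.75.

p = 152.63, y = 1636.75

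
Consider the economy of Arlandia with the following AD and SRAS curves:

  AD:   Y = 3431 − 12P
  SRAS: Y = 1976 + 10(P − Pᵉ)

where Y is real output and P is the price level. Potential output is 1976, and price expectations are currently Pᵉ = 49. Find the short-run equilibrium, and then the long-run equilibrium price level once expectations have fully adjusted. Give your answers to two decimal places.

Short run: P = 88.41, Y = 2370.09. Long run: P = 121.25.

Short run: with Pᵉ = 49, SRAS is Y = 1486 + 10P. Setting AD = SRAS gives 1945 = 22P, so P = 88.41 and Y = 3431 − 12P = 2370.09.
Output 2370.09 is above potential 1976, so over time expected prices rise and SRAS shifts left until Y returns to 1976.
Long run: Y = 1976 on the AD curve gives 1976 = 3431 − 12P, so P = 121.25.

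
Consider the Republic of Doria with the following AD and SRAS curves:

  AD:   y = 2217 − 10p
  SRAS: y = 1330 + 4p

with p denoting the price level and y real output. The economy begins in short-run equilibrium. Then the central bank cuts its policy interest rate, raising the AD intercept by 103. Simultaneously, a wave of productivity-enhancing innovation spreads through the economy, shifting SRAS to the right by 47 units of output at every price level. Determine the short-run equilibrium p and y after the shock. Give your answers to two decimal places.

p = 67.36, y = 1646.43

After both shocks: AD is y = 2320 − 10p and SRAS is y = 1377 + 4p.
Setting them equal: 943 = 14p, so p = 67.36.
Substituting into AD, y = 1646.43.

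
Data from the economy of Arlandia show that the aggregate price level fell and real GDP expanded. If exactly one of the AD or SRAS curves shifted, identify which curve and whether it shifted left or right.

P fell and Y rose. An AD shift moves P and Y in the same direction; an SRAS shift moves them in opposite directions.
Here P and Y moved in opposite directions, so the SRAS curve shifted.
Since Y rose, SRAS shifted right.

SRAS shifted right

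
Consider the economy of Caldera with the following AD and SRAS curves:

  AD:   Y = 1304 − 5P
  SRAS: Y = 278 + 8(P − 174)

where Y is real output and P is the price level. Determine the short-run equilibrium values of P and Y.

P = 186, Y = 374

Write SRAS as Y = 278 + 8P − 1392 = 8P − 1114.
Set AD = SRAS: 1304 − 5P = 8P − 1114, so 2418 = 13P and P = 186.
Then Y = 1304 − 5·186 = 374.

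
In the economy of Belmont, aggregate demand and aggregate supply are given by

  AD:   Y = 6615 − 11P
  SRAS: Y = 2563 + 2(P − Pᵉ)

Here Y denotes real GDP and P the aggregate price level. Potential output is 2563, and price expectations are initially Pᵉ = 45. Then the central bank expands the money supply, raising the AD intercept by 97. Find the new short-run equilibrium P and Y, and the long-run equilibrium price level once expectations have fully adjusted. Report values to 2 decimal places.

AD shifts right: new AD is Y = 6712 − 11P. With Pᵉ = 45, SRAS is Y = 2473 + 2P.
Short run: 6712 − 11P = 2473 + 2P gives 4239 = 13P, so P = 326.08 and Y = 6712 − 11P = 3125.15.
Y = 3125.15 is above potential 2563; expectations adjust and SRAS shifts left until Y = 2563.
Long run: on the new AD curve, 2563 = 6712 − 11P gives P = 377.18.

Short run: P = 326.08, Y = 3125.15. Long run: P = 377.18.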